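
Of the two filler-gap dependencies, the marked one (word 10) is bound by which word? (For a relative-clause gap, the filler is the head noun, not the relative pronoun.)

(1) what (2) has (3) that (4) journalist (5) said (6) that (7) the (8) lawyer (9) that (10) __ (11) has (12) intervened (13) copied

8

The marked gap is inside the relative clause, the subject of "intervened".
Its filler is the head noun "lawyer" (via "that"), at word 8.
(The other dependency links word 1 to a gap after word 13.)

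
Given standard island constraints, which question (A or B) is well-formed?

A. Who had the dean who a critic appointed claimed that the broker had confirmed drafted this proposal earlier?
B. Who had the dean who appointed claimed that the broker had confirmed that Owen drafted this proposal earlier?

In B, the wh-phrase is extracted from inside a complex-NP island (relative clause) (introduced by "who"), which blocks movement.
In A, the extraction path crosses only that-complement boundaries, which are transparent.
So A is grammatical.

A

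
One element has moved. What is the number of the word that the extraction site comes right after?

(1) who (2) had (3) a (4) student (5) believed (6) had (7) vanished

5

The displaced element is "who" (word 1).
It is linked across 1 clause boundary (Ø).
It functions as the subject of "vanished", so the gap sits immediately after word 5 ("believed").
Base order: A student had believed who had vanished.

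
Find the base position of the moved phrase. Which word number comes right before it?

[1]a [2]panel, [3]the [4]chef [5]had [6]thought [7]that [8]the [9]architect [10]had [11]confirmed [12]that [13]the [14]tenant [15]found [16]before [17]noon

The displaced element is "a panel" (word 2).
It is linked across 2 clause boundaries (that → that).
It functions as the direct object of "found", so the gap sits immediately after word 15 ("found").
Base order: The chef had thought that the architect had confirmed that the tenant found a panel before noon.

15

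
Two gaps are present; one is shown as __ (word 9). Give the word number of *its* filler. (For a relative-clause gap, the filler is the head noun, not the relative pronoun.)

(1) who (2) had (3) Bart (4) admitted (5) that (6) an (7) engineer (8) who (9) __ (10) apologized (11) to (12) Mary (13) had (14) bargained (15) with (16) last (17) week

7

The marked gap is inside the relative clause, the subject of "apologized".
Its filler is the head noun "engineer" (via "who"), at word 7.
(The other dependency links word 1 to a gap after word 15.)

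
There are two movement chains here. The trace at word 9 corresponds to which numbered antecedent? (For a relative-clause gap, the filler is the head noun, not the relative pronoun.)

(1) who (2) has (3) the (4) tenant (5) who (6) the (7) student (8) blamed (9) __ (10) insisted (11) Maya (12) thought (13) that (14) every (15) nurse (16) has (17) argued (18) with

4

The marked gap is inside the relative clause, the direct object of "blamed".
Its filler is the head noun "tenant" (via "who"), at word 4.
(The other dependency links word 1 to a gap after word 18.)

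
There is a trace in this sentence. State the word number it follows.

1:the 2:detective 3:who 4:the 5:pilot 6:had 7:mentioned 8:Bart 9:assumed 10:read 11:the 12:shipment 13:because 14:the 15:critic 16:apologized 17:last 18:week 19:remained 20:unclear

9

The displaced element is "the detective" (word 2).
It is linked across 2 clause boundaries (Ø → Ø).
It functions as the subject of "read", so the gap sits immediately after word 9 ("assumed").
Base order: The pilot had mentioned Bart assumed that the detective read the shipment because the critic apologized last week.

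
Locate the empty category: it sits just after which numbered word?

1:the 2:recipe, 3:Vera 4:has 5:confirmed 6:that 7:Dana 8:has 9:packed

The displaced element is "the recipe" (word 2).
It is linked across 1 clause boundary (that).
It functions as the direct object of "packed", so the gap sits immediately after word 9 ("packed").
Base order: Vera has confirmed that Dana has packed the recipe.

9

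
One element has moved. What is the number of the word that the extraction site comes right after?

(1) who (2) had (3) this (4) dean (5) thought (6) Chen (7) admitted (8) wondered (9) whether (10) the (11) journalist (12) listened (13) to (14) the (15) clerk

The displaced element is "who" (word 1).
It is linked across 2 clause boundaries (Ø → Ø).
It functions as the subject of "wondered", so the gap sits immediately after word 7 ("admitted").
Base order: This dean had thought Chen admitted who wondered whether the journalist listened to the clerk.

7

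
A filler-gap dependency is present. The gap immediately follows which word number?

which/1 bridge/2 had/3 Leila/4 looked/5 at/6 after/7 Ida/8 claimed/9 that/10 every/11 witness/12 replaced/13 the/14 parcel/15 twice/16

6

The displaced element is "which bridge" (word 2).
It functions as the object of the preposition "at" of "looked", so the gap sits immediately after word 6 ("at").
Base order: Leila had looked at which bridge after Ida claimed that every witness replaced the parcel twice.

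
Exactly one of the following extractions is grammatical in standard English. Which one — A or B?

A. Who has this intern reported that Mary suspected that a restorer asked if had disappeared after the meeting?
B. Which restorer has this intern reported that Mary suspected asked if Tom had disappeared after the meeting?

In A, the wh-phrase is extracted from inside a wh-island (introduced by "if"), which blocks movement.
In B, the extraction path crosses only that-complement boundaries, which are transparent.
So B is grammatical.

B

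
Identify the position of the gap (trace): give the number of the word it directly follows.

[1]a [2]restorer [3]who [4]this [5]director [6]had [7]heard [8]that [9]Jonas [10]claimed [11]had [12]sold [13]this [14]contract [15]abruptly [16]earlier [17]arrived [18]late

10

The displaced element is "a restorer" (word 2).
It is linked across 2 clause boundaries (that → Ø).
It functions as the subject of "sold", so the gap sits immediately after word 10 ("claimed").
Base order: This director had heard that Jonas claimed a restorer had sold this contract abruptly earlier.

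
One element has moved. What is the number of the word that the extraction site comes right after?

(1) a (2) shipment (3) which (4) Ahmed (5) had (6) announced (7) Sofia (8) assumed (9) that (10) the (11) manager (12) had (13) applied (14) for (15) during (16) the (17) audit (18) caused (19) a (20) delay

14

The displaced element is "a shipment" (word 2).
It is linked across 2 clause boundaries (Ø → that).
It functions as the object of the preposition "for" of "applied", so the gap sits immediately after word 14 ("for").
Base order: Ahmed had announced Sofia assumed that the manager had applied for a shipment during the audit.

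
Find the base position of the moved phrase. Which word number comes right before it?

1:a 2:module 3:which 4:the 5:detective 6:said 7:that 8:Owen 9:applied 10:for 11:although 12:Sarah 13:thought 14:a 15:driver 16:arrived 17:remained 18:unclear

The displaced element is "a module" (word 2).
It is linked across 1 clause boundary (that).
It functions as the object of the preposition "for" of "applied", so the gap sits immediately after word 10 ("for").
Base order: The detective said that Owen applied for a module although Sarah thought a driver arrived.

10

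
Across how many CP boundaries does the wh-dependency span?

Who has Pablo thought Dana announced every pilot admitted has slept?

3

"who" is extracted from the subject of "slept".
Boundaries crossed, outermost first: [Ø], [Ø], [Ø] — 3 in total.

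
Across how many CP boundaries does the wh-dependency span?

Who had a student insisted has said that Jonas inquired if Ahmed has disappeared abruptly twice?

1

"who" is extracted from the subject of "said".
Boundaries crossed, outermost first: [Ø] — 1 in total.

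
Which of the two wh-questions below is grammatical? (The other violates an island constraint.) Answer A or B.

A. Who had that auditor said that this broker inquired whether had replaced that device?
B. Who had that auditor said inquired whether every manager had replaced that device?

B

In A, the wh-phrase is extracted from inside a wh-island (introduced by "whether"), which blocks movement.
In B, the extraction path crosses only that-complement boundaries, which are transparent.
So B is grammatical.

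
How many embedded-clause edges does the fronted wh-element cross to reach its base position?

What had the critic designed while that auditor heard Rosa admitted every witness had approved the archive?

0

"what" originates inside the matrix clause — no clause boundary is crossed.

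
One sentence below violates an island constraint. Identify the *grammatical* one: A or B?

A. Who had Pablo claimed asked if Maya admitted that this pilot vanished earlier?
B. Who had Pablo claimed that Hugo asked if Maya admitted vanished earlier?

In B, the wh-phrase is extracted from inside a wh-island (introduced by "if"), which blocks movement.
In A, the extraction path crosses only that-complement boundaries, which are transparent.
So A is grammatical.

A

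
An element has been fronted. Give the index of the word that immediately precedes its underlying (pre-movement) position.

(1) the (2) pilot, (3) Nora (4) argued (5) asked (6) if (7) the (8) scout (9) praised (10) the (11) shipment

The displaced element is "the pilot" (word 2).
It is linked across 1 clause boundary (Ø).
It functions as the subject of "asked", so the gap sits immediately after word 4 ("argued").
Base order: Nora argued that the pilot asked if the scout praised the shipment.

4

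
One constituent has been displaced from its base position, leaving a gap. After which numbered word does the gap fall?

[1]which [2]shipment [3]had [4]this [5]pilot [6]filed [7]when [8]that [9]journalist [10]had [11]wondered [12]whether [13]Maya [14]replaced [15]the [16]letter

6

The displaced element is "which shipment" (word 2).
It functions as the direct object of "filed", so the gap sits immediately after word 6 ("filed").
Base order: This pilot had filed which shipment when that journalist had wondered whether Maya replaced the letter.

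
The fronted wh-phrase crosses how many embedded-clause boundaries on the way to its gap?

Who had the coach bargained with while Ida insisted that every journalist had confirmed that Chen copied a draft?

0

"who" originates inside the matrix clause — no clause boundary is crossed.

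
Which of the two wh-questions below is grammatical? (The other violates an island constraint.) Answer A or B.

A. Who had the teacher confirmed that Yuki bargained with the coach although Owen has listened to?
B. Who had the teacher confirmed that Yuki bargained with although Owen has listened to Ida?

In A, the wh-phrase is extracted from inside an adjunct island (introduced by "although"), which blocks movement.
In B, the extraction path crosses only that-complement boundaries, which are transparent.
So B is grammatical.

B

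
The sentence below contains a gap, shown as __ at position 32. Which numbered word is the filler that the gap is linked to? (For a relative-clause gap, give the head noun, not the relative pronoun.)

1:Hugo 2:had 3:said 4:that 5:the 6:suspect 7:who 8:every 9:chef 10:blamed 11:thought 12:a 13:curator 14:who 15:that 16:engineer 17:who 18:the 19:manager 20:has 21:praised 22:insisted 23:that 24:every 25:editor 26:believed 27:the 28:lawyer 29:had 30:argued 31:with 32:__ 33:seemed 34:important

13

The gap at 32 is the prepositional object of "argued", inside a relative clause.
The relative pronoun is "who" (word 14); it is bound by the head noun immediately before it.
Its filler is the head noun "curator", at word 13.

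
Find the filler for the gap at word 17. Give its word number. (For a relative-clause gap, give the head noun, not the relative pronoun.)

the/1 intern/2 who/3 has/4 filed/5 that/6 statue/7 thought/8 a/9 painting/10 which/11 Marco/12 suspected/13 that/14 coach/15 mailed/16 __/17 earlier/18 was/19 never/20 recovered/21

The gap at 17 is the object of "mailed", inside a relative clause.
The relative pronoun is "which" (word 11); it is bound by the head noun immediately before it.
Its filler is the head noun "painting", at word 10.

10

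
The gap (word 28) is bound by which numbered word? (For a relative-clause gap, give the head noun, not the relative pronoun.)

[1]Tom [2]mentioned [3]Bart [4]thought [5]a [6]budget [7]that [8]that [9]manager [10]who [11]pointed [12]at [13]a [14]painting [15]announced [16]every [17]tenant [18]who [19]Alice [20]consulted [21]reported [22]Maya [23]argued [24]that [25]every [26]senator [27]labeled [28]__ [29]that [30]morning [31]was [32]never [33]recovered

6

The gap at 28 is the object of "labeled", inside a relative clause.
The relative pronoun is "that" (word 7); it is bound by the head noun immediately before it.
Its filler is the head noun "budget", at word 6.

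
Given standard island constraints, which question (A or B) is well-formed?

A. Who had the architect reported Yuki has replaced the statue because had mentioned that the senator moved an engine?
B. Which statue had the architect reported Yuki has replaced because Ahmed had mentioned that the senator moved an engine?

In A, the wh-phrase is extracted from inside an adjunct island (introduced by "because"), which blocks movement.
In B, the extraction path crosses only that-complement boundaries, which are transparent.
So B is grammatical.

B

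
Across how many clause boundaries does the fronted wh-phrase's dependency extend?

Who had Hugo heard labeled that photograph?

"who" is extracted from the subject of "labeled".
Boundaries crossed, outermost first: [Ø] — 1 in total.

1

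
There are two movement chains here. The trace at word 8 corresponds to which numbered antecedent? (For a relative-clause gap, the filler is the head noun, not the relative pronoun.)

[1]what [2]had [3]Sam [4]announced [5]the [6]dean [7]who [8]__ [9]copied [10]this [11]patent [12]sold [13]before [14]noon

6

The marked gap is inside the relative clause, the subject of "copied".
Its filler is the head noun "dean" (via "who"), at word 6.
(The other dependency links word 1 to a gap after word 12.)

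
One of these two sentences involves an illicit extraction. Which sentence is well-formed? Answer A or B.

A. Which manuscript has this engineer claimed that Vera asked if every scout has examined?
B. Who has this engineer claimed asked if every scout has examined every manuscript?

In A, the wh-phrase is extracted from inside a wh-island (introduced by "if"), which blocks movement.
In B, the extraction path crosses only that-complement boundaries, which are transparent.
So B is grammatical.

B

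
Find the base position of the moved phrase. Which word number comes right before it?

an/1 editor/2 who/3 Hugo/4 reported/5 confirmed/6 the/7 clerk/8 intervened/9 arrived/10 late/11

5

The displaced element is "an editor" (word 2).
It is linked across 1 clause boundary (Ø).
It functions as the subject of "confirmed", so the gap sits immediately after word 5 ("reported").
Base order: Hugo reported that an editor confirmed the clerk intervened.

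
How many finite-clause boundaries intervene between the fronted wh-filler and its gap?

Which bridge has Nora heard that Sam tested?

"which bridge" is extracted from the object of "tested".
Boundaries crossed, outermost first: [that] — 1 in total.

1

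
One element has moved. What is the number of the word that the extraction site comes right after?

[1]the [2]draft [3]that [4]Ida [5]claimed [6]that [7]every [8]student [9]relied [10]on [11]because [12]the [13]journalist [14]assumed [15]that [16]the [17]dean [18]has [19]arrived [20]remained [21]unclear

10

The displaced element is "the draft" (word 2).
It is linked across 1 clause boundary (that).
It functions as the object of the preposition "on" of "relied", so the gap sits immediately after word 10 ("on").
Base order: Ida claimed that every student relied on the draft because the journalist assumed that the dean has arrived.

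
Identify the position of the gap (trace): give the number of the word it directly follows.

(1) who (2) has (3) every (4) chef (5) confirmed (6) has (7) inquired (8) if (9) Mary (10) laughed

5

The displaced element is "who" (word 1).
It is linked across 1 clause boundary (Ø).
It functions as the subject of "inquired", so the gap sits immediately after word 5 ("confirmed").
Base order: Every chef has confirmed that who has inquired if Mary laughed.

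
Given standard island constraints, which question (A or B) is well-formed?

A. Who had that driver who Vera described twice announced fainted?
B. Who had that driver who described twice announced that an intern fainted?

In B, the wh-phrase is extracted from inside a complex-NP island (relative clause) (introduced by "who"), which blocks movement.
In A, the extraction path crosses only that-complement boundaries, which are transparent.
So A is grammatical.

A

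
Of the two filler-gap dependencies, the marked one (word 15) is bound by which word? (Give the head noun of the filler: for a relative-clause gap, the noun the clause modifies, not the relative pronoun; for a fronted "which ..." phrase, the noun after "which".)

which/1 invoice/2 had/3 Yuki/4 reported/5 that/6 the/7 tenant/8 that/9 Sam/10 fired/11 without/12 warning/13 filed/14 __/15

The marked gap is the direct object of "filed".
Its filler is the fronted wh-phrase "which invoice", at word 2.
(The other dependency links word 8 to a gap after word 11.)

2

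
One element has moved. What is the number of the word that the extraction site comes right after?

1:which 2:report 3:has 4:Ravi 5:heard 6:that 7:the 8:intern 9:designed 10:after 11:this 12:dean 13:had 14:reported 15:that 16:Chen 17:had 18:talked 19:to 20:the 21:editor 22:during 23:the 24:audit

9

The displaced element is "which report" (word 2).
It is linked across 1 clause boundary (that).
It functions as the direct object of "designed", so the gap sits immediately after word 9 ("designed").
Base order: Ravi has heard that the intern designed which report after this dean had reported that Chen had talked to the editor during the audit.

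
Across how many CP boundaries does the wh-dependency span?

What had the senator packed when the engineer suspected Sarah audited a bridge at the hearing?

"what" originates inside the matrix clause — no clause boundary is crossed.

0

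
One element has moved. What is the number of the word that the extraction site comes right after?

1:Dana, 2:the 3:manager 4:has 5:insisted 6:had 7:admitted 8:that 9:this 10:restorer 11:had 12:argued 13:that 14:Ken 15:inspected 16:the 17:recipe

The displaced element is "Dana" (word 1).
It is linked across 1 clause boundary (Ø).
It functions as the subject of "admitted", so the gap sits immediately after word 5 ("insisted").
Base order: The manager has insisted Dana had admitted that this restorer had argued that Ken inspected the recipe.

5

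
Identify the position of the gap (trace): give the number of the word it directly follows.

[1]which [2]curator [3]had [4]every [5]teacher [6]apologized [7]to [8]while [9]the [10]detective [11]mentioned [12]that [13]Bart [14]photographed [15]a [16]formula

7

The displaced element is "which curator" (word 2).
It functions as the object of the preposition "to" of "apologized", so the gap sits immediately after word 7 ("to").
Base order: Every teacher had apologized to which curator while the detective mentioned that Bart photographed a formula.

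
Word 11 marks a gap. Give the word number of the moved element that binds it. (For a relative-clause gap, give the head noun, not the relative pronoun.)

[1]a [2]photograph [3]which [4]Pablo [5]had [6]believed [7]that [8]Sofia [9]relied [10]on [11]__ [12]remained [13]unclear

The gap at 11 is the prepositional object of "relied", inside a relative clause.
The relative pronoun is "which" (word 3); it is bound by the head noun immediately before it.
Its filler is the head noun "photograph", at word 2.

2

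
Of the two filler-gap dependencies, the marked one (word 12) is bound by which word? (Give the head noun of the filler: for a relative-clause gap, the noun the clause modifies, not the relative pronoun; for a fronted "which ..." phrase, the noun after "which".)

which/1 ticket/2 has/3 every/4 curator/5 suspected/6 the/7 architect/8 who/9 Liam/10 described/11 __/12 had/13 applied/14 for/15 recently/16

The marked gap is inside the relative clause, the direct object of "described".
Its filler is the head noun "architect" (via "who"), at word 8.
(The other dependency links word 2 to a gap after word 15.)

8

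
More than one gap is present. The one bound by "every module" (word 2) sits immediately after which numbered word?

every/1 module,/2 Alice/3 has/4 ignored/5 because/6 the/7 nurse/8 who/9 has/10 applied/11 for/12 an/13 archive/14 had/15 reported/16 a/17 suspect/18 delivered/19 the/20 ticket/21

5

The displaced element is "every module" (word 2).
It functions as the direct object of "ignored", so the gap sits immediately after word 5 ("ignored").
Base order: Alice has ignored every module because the nurse who has applied for an archive had reported a suspect delivered the ticket.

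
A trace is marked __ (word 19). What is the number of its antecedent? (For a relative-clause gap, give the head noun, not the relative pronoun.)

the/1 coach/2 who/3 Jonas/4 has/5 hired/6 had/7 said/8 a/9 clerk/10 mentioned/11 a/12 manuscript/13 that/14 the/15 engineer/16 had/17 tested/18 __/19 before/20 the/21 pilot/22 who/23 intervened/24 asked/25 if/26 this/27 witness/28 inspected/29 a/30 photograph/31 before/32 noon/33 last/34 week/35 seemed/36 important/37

13

The gap at 19 is the object of "tested", inside a relative clause.
The relative pronoun is "that" (word 14); it is bound by the head noun immediately before it.
Its filler is the head noun "manuscript", at word 13.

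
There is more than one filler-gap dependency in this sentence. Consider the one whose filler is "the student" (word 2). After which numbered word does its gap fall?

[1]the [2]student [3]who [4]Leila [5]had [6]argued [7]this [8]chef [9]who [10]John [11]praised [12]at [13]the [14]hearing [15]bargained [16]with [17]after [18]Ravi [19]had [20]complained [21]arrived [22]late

16

The displaced element is "the student" (word 2).
It is linked across 1 clause boundary (Ø).
It functions as the object of the preposition "with" of "bargained", so the gap sits immediately after word 16 ("with").
Base order: Leila had argued this chef who John praised at the hearing bargained with the student after Ravi had complained.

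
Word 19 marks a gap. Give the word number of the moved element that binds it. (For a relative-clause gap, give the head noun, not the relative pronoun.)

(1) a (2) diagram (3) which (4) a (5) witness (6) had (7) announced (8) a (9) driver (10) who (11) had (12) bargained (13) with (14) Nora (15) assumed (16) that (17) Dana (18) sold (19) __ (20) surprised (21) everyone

The gap at 19 is the object of "sold", inside a relative clause.
The relative pronoun is "which" (word 3); it is bound by the head noun immediately before it.
Its filler is the head noun "diagram", at word 2.

2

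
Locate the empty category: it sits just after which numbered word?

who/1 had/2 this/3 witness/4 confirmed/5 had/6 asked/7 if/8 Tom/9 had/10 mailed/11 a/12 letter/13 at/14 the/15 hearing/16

The displaced element is "who" (word 1).
It is linked across 1 clause boundary (Ø).
It functions as the subject of "asked", so the gap sits immediately after word 5 ("confirmed").
Base order: This witness had confirmed that who had asked if Tom had mailed a letter at the hearing.

5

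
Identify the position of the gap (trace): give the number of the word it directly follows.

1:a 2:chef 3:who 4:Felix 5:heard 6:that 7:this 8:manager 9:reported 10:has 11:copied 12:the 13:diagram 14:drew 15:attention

The displaced element is "a chef" (word 2).
It is linked across 2 clause boundaries (that → Ø).
It functions as the subject of "copied", so the gap sits immediately after word 9 ("reported").
Base order: Felix heard that this manager reported that a chef has copied the diagram.

9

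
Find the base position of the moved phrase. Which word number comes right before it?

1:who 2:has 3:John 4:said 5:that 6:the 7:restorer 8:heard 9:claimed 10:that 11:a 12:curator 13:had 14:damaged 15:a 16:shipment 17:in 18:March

8

The displaced element is "who" (word 1).
It is linked across 2 clause boundaries (that → Ø).
It functions as the subject of "claimed", so the gap sits immediately after word 8 ("heard").
Base order: John has said that the restorer heard that who claimed that a curator had damaged a shipment in March.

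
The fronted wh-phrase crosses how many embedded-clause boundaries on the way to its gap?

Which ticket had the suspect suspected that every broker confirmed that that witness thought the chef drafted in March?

3

"which ticket" is extracted from the object of "drafted".
Boundaries crossed, outermost first: [that], [that], [Ø] — 3 in total.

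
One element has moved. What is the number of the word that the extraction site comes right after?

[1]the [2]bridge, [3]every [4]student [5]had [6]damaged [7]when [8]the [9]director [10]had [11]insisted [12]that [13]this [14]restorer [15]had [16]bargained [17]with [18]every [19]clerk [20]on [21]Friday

6

The displaced element is "the bridge" (word 2).
It functions as the direct object of "damaged", so the gap sits immediately after word 6 ("damaged").
Base order: Every student had damaged the bridge when the director had insisted that this restorer had bargained with every clerk on Friday.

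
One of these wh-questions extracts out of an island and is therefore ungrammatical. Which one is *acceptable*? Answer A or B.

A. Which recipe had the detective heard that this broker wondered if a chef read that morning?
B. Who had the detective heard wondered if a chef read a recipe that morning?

B

In A, the wh-phrase is extracted from inside a wh-island (introduced by "if"), which blocks movement.
In B, the extraction path crosses only that-complement boundaries, which are transparent.
So B is grammatical.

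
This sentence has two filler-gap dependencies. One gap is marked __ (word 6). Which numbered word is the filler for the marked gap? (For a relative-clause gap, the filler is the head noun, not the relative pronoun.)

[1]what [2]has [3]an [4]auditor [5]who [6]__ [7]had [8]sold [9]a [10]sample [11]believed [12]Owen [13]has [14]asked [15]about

4

The marked gap is inside the relative clause, the subject of "sold".
Its filler is the head noun "auditor" (via "who"), at word 4.
(The other dependency links word 1 to a gap after word 15.)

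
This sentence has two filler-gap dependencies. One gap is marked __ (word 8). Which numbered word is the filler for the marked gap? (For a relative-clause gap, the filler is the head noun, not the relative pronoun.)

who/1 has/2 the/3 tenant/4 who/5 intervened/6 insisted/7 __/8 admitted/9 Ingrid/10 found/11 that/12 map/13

The marked gap is the subject of "admitted".
Its filler is the fronted wh-phrase "who", at word 1.
(The other dependency links word 4 to a gap after word 5.)

1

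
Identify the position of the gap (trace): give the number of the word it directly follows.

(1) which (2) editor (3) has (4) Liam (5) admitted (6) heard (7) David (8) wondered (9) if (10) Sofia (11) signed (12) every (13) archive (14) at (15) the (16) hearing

The displaced element is "which editor" (word 2).
It is linked across 1 clause boundary (Ø).
It functions as the subject of "heard", so the gap sits immediately after word 5 ("admitted").
Base order: Liam has admitted that which editor heard David wondered if Sofia signed every archive at the hearing.

5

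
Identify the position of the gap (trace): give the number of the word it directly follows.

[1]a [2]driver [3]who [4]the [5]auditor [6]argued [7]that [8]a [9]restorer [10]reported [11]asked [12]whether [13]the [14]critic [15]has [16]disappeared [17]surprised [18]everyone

The displaced element is "a driver" (word 2).
It is linked across 2 clause boundaries (that → Ø).
It functions as the subject of "asked", so the gap sits immediately after word 10 ("reported").
Base order: The auditor argued that a restorer reported a driver asked whether the critic has disappeared.

10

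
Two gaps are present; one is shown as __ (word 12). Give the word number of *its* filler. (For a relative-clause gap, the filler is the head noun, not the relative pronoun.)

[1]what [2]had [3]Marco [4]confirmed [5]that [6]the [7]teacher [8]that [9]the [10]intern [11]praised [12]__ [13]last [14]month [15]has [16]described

The marked gap is inside the relative clause, the direct object of "praised".
Its filler is the head noun "teacher" (via "that"), at word 7.
(The other dependency links word 1 to a gap after word 16.)

7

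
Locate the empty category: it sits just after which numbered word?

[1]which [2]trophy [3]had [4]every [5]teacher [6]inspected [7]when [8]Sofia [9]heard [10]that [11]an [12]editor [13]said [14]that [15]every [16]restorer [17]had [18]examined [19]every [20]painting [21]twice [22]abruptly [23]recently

6

The displaced element is "which trophy" (word 2).
It functions as the direct object of "inspected", so the gap sits immediately after word 6 ("inspected").
Base order: Every teacher had inspected which trophy when Sofia heard that an editor said that every restorer had examined every painting twice abruptly recently.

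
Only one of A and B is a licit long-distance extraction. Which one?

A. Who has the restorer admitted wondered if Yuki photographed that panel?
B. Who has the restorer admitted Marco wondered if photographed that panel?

A

In B, the wh-phrase is extracted from inside a wh-island (introduced by "if"), which blocks movement.
In A, the extraction path crosses only that-complement boundaries, which are transparent.
So A is grammatical.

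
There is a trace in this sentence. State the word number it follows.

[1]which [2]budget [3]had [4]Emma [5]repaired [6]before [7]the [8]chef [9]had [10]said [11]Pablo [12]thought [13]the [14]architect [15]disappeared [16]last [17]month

The displaced element is "which budget" (word 2).
It functions as the direct object of "repaired", so the gap sits immediately after word 5 ("repaired").
Base order: Emma had repaired which budget before the chef had said Pablo thought the architect disappeared last month.

5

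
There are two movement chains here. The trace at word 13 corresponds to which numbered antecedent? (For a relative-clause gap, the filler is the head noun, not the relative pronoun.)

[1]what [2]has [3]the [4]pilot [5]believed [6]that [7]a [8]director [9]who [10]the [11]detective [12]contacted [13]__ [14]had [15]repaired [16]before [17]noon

8

The marked gap is inside the relative clause, the direct object of "contacted".
Its filler is the head noun "director" (via "who"), at word 8.
(The other dependency links word 1 to a gap after word 15.)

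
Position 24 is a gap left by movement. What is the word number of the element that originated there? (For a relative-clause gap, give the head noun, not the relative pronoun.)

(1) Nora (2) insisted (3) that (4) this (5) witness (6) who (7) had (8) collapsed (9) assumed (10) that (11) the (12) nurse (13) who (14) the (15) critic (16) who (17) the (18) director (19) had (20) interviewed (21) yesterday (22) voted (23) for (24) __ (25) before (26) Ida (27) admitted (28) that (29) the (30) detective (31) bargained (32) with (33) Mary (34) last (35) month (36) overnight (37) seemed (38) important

12

The gap at 24 is the prepositional object of "voted", inside a relative clause.
The relative pronoun is "who" (word 13); it is bound by the head noun immediately before it.
Its filler is the head noun "nurse", at word 12.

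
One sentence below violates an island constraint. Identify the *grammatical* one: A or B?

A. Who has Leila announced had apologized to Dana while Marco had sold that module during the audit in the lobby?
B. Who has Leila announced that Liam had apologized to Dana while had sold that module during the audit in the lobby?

A

In B, the wh-phrase is extracted from inside an adjunct island (introduced by "while"), which blocks movement.
In A, the extraction path crosses only that-complement boundaries, which are transparent.
So A is grammatical.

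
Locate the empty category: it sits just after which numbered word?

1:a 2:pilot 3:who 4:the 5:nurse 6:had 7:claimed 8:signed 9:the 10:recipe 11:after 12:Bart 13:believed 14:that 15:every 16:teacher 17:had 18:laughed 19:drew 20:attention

7

The displaced element is "a pilot" (word 2).
It is linked across 1 clause boundary (Ø).
It functions as the subject of "signed", so the gap sits immediately after word 7 ("claimed").
Base order: The nurse had claimed that a pilot signed the recipe after Bart believed that every teacher had laughed.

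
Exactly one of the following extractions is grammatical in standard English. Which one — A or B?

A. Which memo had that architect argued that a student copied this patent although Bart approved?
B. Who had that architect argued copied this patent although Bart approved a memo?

B

In A, the wh-phrase is extracted from inside an adjunct island (introduced by "although"), which blocks movement.
In B, the extraction path crosses only that-complement boundaries, which are transparent.
So B is grammatical.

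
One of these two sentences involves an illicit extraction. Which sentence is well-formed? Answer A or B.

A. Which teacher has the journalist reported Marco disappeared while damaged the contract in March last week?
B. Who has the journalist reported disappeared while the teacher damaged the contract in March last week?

In A, the wh-phrase is extracted from inside an adjunct island (introduced by "while"), which blocks movement.
In B, the extraction path crosses only that-complement boundaries, which are transparent.
So B is grammatical.

B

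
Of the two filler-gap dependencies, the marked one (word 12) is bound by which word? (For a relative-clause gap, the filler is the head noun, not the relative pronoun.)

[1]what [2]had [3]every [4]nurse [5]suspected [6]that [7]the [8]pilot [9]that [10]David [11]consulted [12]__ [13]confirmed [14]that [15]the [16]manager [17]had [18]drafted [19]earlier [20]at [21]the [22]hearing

The marked gap is inside the relative clause, the direct object of "consulted".
Its filler is the head noun "pilot" (via "that"), at word 8.
(The other dependency links word 1 to a gap after word 18.)

8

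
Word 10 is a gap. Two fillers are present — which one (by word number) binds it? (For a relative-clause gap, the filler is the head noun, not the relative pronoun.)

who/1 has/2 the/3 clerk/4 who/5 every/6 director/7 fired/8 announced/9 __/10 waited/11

1

The marked gap is the subject of "waited".
Its filler is the fronted wh-phrase "who", at word 1.
(The other dependency links word 4 to a gap after word 8.)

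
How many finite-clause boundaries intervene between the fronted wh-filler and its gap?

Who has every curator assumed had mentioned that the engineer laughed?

"who" is extracted from the subject of "mentioned".
Boundaries crossed, outermost first: [Ø] — 1 in total.

1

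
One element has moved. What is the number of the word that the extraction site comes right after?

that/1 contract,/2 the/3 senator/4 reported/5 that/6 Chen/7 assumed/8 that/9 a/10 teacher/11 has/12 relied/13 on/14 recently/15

14

The displaced element is "that contract" (word 2).
It is linked across 2 clause boundaries (that → that).
It functions as the object of the preposition "on" of "relied", so the gap sits immediately after word 14 ("on").
Base order: The senator reported that Chen assumed that a teacher has relied on that contract recently.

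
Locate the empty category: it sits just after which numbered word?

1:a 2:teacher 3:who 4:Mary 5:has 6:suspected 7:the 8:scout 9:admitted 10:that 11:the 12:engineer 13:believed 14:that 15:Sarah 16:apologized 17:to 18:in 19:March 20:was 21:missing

17

The displaced element is "a teacher" (word 2).
It is linked across 3 clause boundaries (Ø → that → that).
It functions as the object of the preposition "to" of "apologized", so the gap sits immediately after word 17 ("to").
Base order: Mary has suspected the scout admitted that the engineer believed that Sarah apologized to a teacher in March.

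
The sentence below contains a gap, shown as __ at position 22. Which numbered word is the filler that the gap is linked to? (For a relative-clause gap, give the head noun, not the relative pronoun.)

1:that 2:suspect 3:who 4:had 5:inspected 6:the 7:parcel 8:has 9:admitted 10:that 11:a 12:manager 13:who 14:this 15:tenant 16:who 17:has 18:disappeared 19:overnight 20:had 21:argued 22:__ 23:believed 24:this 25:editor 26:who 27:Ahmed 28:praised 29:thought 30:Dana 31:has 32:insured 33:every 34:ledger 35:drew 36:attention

12

The gap at 22 is the subject of "believed", inside a relative clause.
The relative pronoun is "who" (word 13); it is bound by the head noun immediately before it.
Its filler is the head noun "manager", at word 12.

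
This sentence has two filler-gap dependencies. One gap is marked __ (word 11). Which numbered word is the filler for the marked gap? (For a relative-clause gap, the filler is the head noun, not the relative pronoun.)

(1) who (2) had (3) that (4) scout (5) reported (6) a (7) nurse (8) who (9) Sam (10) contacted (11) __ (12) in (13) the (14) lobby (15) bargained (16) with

7

The marked gap is inside the relative clause, the direct object of "contacted".
Its filler is the head noun "nurse" (via "who"), at word 7.
(The other dependency links word 1 to a gap after word 16.)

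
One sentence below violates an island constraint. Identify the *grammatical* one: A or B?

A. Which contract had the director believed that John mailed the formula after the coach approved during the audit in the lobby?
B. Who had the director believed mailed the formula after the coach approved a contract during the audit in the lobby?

B

In A, the wh-phrase is extracted from inside an adjunct island (introduced by "after"), which blocks movement.
In B, the extraction path crosses only that-complement boundaries, which are transparent.
So B is grammatical.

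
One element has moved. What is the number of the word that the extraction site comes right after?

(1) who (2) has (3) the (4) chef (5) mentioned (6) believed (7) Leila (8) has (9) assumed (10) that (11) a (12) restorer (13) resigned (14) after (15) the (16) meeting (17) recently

The displaced element is "who" (word 1).
It is linked across 1 clause boundary (Ø).
It functions as the subject of "believed", so the gap sits immediately after word 5 ("mentioned").
Base order: The chef has mentioned who believed Leila has assumed that a restorer resigned after the meeting recently.

5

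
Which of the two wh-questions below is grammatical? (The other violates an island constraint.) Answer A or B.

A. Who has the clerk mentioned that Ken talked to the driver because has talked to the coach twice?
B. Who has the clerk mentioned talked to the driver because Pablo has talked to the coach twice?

B

In A, the wh-phrase is extracted from inside an adjunct island (introduced by "because"), which blocks movement.
In B, the extraction path crosses only that-complement boundaries, which are transparent.
So B is grammatical.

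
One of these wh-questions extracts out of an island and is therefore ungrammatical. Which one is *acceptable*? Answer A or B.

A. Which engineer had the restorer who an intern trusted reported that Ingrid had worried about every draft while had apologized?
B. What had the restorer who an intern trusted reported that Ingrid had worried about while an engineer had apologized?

In A, the wh-phrase is extracted from inside an adjunct island (introduced by "while"), which blocks movement.
In B, the extraction path crosses only that-complement boundaries, which are transparent.
So B is grammatical.

B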